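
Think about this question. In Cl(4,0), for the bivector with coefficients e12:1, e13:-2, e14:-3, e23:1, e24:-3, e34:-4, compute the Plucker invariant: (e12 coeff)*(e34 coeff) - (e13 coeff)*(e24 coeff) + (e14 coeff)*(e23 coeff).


Plucker relation: af - be + cd
a*f = 1*(-4) = -4
b*e = (-2)*(-3) = 6
c*d = (-3)*1 = -3
af - be + cd = -4 - 6 + (-3)
= -13


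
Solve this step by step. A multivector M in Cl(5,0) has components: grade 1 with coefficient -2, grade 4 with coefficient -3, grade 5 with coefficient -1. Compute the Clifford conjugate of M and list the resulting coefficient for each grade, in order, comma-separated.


Clifford conjugate sign for grade k: (-1)^(k(k+1)/2)
Grade 1: (-1)^(1*2/2) = (-1)^1 = -1, coeff -2 -> 2
Grade 4: (-1)^(4*5/2) = (-1)^10 = 1, coeff -3 -> -3
Grade 5: (-1)^(5*6/2) = (-1)^15 = -1, coeff -1 -> 1
Conjugated coefficients: 2, -3, 1


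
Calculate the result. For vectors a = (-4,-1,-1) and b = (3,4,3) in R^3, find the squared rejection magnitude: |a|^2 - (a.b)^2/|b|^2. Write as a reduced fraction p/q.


|a|^2 = (-4)^2 + (-1)^2 + (-1)^2 = 18
|b|^2 = 3^2 + 4^2 + 3^2 = 34
a . b = (-4)*3 + (-1)*4 + (-1)*3 = -19
(a.b)^2 = (-19)^2 = 361
|rej|^2 = 18 - 361/34
= (612 - 361)/34
= 251/34
In lowest terms: 251/34


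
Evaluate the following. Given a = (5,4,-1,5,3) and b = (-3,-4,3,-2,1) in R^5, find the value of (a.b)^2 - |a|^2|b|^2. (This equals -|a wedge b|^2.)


a . b = 5*(-3) + 4*(-4) + (-1)*3 + 5*(-2) + 3*1
= -15 + (-16) + (-3) + (-10) + 3 = -41
|a|^2 = 5^2 + 4^2 + (-1)^2 + 5^2 + 3^2 = 76
|b|^2 = (-3)^2 + (-4)^2 + 3^2 + (-2)^2 + 1^2 = 39
(a.b)^2 = (-41)^2 = 1681
|a|^2 * |b|^2 = 76 * 39 = 2964
Result = 1681 - 2964 = -1283


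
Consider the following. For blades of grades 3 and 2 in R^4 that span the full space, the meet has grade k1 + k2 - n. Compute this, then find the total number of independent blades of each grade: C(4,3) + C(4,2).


Meet grade = grade(A) + grade(B) - n
= 3 + 2 - 4 = 1
C(4,3) = 4
C(4,2) = 6
dim_A + dim_B = 4 + 6 = 10


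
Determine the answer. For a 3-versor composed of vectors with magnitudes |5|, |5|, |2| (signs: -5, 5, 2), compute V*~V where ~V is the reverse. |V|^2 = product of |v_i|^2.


Each vector v_i has |v_i|^2 = s_i^2
Squared scales: (-5)^2 = 25, 5^2 = 25, 2^2 = 4
|V|^2 = 25 * 25 * 4
= 2500


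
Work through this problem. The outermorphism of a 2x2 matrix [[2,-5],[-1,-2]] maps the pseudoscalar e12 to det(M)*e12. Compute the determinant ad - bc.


The outermorphism of a linear map f sends e1^e2 to f(e1)^f(e2).
f(e1) = 2*e1 - 1*e2
f(e2) = -5*e1 - 2*e2
f(e1) ^ f(e2) = (2*e1 - 1*e2) ^ (-5*e1 - 2*e2)
= 2*(-2)*e12 + (-1)*(-5)*e21
= (-4 - 5)*e12
= -9*e12
Coefficient = -9


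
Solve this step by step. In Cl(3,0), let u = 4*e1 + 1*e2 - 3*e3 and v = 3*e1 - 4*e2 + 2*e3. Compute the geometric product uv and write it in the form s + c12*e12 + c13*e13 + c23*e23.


In Cl(3,0): e_i^2 = 1, e_ie_j = -e_je_i for i != j.
Scalar part = u . v = 4*3 + 1*(-4) + (-3)*2
= 12 + (-4) + (-6) = 2
e12 coeff = 4*(-4) - 1*3 = -16 - 3 = -19
e13 coeff = 4*2 - (-3)*3 = 8 - (-9) = 17
e23 coeff = 1*2 - (-3)*(-4) = 2 - 12 = -10
uv = 2 - 19*e12 + 17*e13 - 10*e23


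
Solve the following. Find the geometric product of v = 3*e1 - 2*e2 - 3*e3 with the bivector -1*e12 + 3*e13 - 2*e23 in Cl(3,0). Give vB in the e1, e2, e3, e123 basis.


vB has grade-1 (vector) and grade-3 (trivector) parts: vB = (v _| B) + (v ^ B).
Vector part <vB>_1:
  e1: -v2*b12 - v3*b13 = -(-2)*(-1) - (-3)*(3) = 7
  e2: v1*b12 - v3*b23 = (3)*(-1) - (-3)*(-2) = -9
  e3: v1*b13 + v2*b23 = (3)*(3) + (-2)*(-2) = 13
Trivector part <vB>_3:
  e123: v1*b23 - v2*b13 + v3*b12 = (3)*(-2) - (-2)*(3) + (-3)*(-1) = 3
vB = 7*e1 - 9*e2 + 13*e3 + 3*e123


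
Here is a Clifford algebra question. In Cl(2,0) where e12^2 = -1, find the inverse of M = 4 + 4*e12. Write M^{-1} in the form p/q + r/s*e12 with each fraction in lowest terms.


M = 4 + 4*e12, where e12^2 = -1.
Since M commutes with its reverse ~M = a - b*e12, M * ~M = a^2 - b^2*e12^2 = a^2 + b^2.
So M^{-1} = ~M / (a^2 + b^2) = (a - b*e12)/(a^2 + b^2).
a^2 + b^2 = 16 + 16 = 32
Scalar part = 4/32 = 1/8
Bivector coeff = -4/32 = -1/8
M^{-1} = 1/8 - 1/8*e12


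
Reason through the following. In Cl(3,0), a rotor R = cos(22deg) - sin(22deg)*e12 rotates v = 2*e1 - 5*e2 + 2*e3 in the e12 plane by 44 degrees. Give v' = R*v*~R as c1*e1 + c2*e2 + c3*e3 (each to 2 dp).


Rotor R = cos(22deg) - sin(22deg)*e12
Rotation angle theta = 2 * 22 = 44 degrees in the e12 plane (e1 -> e2).
The component perpendicular to the plane (e3) is invariant: v'_3 = v3 = 2.00
cos(44deg) = 0.7193, sin(44deg) = 0.6947
v'_1 = v1*cos(theta) - v2*sin(theta) = 2*0.7193 - (-5)*0.6947 = 4.91
v'_2 = v1*sin(theta) + v2*cos(theta) = 2*0.6947 + (-5)*0.7193 = -2.21
v' = 4.91*e1 - 2.21*e2 + 2.00*e3


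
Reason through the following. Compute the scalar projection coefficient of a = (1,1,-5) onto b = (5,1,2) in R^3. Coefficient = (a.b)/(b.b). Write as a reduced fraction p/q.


Projection coefficient = (a . b) / (b . b)
a . b = 1*5 + 1*1 + (-5)*2
= 5 + 1 + (-10) = -4
b . b = 5^2 + 1^2 + 2^2
= 25 + 1 + 4 = 30
Coefficient = -4/30
In lowest terms: -2/15


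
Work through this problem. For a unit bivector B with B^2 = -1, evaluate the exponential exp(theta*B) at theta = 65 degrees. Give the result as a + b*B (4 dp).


For a unit bivector B with B^2 = -1, the exponential series gives
e^(theta*B) = cos(theta) + sin(theta)*B (the GA analogue of Euler's formula).
theta = 65 degrees = 1.134464 rad
cos(65 deg) = 0.4226
sin(65 deg) = 0.9063
exp(theta*B) = 0.4226 + 0.9063*B


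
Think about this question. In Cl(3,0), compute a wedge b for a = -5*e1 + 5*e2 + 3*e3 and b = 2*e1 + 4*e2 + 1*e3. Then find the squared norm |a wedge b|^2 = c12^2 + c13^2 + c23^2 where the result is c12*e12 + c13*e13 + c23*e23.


a wedge b = (a1*b2 - a2*b1)*e12 + (a1*b3 - a3*b1)*e13 + (a2*b3 - a3*b2)*e23
e12 coeff: (-5)*4 - 5*2 = -20 - 10 = -30
e13 coeff: (-5)*1 - 3*2 = -5 - 6 = -11
e23 coeff: 5*1 - 3*4 = 5 - 12 = -7
|a wedge b|^2 = (-30)^2 + (-11)^2 + (-7)^2
= 900 + 121 + 49
= 1070


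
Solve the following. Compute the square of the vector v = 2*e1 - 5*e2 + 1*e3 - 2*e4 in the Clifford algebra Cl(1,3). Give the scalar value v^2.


v^2 = sum of c_i^2 * e_i^2
Positive signature terms (e_i^2 = +1): 2^2 = 4
Negative signature terms (e_j^2 = -1): (-5)^2 + 1^2 + (-2)^2 = 30
v^2 = 4 - 30 = -26


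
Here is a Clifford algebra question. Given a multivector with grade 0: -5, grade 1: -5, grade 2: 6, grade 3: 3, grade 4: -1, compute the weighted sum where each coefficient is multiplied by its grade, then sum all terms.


Grade-weighted sum = sum of grade_k * coefficient_k
0*(-5) = 0
1*(-5) = -5
2*6 = 12
3*3 = 9
4*(-1) = -4
Total = 0 + (-5) + 12 + 9 + (-4) = 12


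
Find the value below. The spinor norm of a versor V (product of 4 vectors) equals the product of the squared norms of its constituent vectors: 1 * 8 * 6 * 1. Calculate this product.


Spinor norm N(V) = |v1|^2 * |v2|^2 * ... * |v4|^2
= 1 * 8 * 6 * 1
Running product: 1, 8, 48, 48
N(V) = 48


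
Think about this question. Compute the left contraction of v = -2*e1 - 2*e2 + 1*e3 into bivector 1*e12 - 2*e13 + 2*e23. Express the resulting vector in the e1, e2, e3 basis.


Left contraction v _| B = <vB>_1 (grade-1 part of the geometric product vB).
Using e1_|e12 = e2, e2_|e12 = -e1, e1_|e13 = e3, e3_|e13 = -e1, e2_|e23 = e3, e3_|e23 = -e2:
e1 coeff: -v2*b12 - v3*b13 = -(-2)*(1) - (1)*(-2) = 4
e2 coeff: v1*b12 - v3*b23 = (-2)*(1) - (1)*(2) = -4
e3 coeff: v1*b13 + v2*b23 = (-2)*(-2) + (-2)*(2) = 0
v _| B = 4*e1 - 4*e2 + 0*e3


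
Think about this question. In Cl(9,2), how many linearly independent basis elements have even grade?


Even subalgebra dimension = 2^(n-1)
n = 9 + 2 = 11
2^(11 - 1) = 2^10 = 1024
Verification: sum of C(11,k) for even k = 1 + 55 + 330 + 462 + 165 + 11 = 1024
Result = 1024


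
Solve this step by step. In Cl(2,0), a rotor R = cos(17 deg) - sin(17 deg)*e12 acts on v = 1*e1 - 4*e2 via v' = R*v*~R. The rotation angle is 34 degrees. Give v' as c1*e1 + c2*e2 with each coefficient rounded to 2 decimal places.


Rotor R = cos(17deg) - sin(17deg)*e12
Rotation angle theta = 2 * 17 = 34 degrees
v' = R*v*~R rotates v by theta.
cos(34deg) = 0.8290, sin(34deg) = 0.5592
v'_1 = 1*cos(34deg) - (-4)*sin(34deg)
= 1*0.8290 - (-4)*0.5592
= 3.07
v'_2 = 1*sin(34deg) + (-4)*cos(34deg)
= 1*0.5592 + (-4)*0.8290
= -2.76
v' = 3.07*e1 - 2.76*e2


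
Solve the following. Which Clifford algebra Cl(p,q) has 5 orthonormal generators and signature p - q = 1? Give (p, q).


We need p + q = 5 and p - q = 1.
Adding: 2p = 5 + 1 = 6, so p = 3.
Then q = 5 - 3 = 2.
(p, q) = (3, 2)


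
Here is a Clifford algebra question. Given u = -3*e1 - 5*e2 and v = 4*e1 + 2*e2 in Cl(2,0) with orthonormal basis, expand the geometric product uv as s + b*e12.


Expand: (-3*e1 - 5*e2)(4*e1 + 2*e2)
= (-3)*4*e1e1 + (-3)*2*e1e2 + (-5)*4*e2e1 + (-5)*2*e2e2
Using e1^2 = e2^2 = 1, e2e1 = -e1e2:
Scalar part s = (-3)*4 + (-5)*2 = -12 + (-10) = -22
Bivector part b = (-3)*2 - (-5)*4 = -6 - (-20) = 14
uv = -22 + 14*e12


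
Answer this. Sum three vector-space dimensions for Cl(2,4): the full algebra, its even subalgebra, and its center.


n = 2 + 4 = 6
Total dim = 2^6 = 64
Even subalgebra dim = 2^5 = 32
n is even, so center dim = 1
Sum = 64 + 32 + 1 = 97


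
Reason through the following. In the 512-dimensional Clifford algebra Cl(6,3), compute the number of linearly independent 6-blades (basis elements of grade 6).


Number of grade-k basis blades in Cl(p,q) with n = p + q is C(n, k).
n = 6 + 3 = 9
C(9, 6) = 9! / (6! * 3!)
= 362880 / (720 * 6)
= 84


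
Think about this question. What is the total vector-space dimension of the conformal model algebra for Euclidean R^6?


The conformal model of R^6 uses Cl(7,1): the 6 Euclidean generators plus two extra orthogonal generators e+ (e+^2 = +1) and e- (e-^2 = -1), from which the null vectors e0, einf are built.
Number of generators m = 6 + 2 = 8.
dim Cl(p,q) = 2^m = 2^8 = 256


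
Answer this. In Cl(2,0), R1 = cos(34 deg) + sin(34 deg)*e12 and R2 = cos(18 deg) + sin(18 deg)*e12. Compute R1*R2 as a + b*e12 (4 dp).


Same-plane rotors commute and their half-angles add:
R1*R2 = cos(a1 + a2) + sin(a1 + a2)*e12.
a1 + a2 = 34 + 18 = 52 deg
cos(52 deg) = 0.6157
sin(52 deg) = 0.7880
R1*R2 = 0.6157 + 0.7880*e12


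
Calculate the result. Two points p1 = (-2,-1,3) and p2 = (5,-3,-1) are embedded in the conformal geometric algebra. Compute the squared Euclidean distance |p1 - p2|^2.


p1 - p2 = (-7, 2, 4)
|p1 - p2|^2 = (-7)^2 + 2^2 + 4^2
= 49 + 4 + 16
= 69


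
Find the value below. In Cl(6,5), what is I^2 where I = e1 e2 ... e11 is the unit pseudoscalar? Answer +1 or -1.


The pseudoscalar I = e1...e_n (product of all n generators) of Cl(p,q) satisfies I^2 = (-1)^(q + n(n-1)/2).
p = 6, q = 5, n = p + q = 11
n(n-1)/2 = 11 * 10 / 2 = 55
Exponent = q + n(n-1)/2 = 5 + 55 = 60
I^2 = (-1)^60 = +1


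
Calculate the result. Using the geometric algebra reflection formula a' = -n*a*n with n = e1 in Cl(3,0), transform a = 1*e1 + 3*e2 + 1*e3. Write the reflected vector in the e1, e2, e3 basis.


Reflection formula: a' = -n*a*n, with n = e1 (unit vector, n^2 = 1).
For reflection through hyperplane perp to e1:
The component along e1 flips sign, others stay.
a = (1, 3, 1)
a' = (-1, 3, 1)
a' = -1*e1 + 3*e2 + 1*e3


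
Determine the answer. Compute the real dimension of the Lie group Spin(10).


Spin(n) double-covers SO(n); both have Lie algebra so(n) of dimension n(n-1)/2.
n = 10
n(n-1) = 10 * 9 = 90
dim Spin(10) = 90/2 = 45


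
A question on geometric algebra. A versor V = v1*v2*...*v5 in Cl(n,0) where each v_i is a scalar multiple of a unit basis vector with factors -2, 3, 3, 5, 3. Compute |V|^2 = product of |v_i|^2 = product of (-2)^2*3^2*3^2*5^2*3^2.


Each vector v_i has |v_i|^2 = s_i^2
Squared scales: (-2)^2 = 4, 3^2 = 9, 3^2 = 9, 5^2 = 25, 3^2 = 9
|V|^2 = 4 * 9 * 9 * 25 * 9
= 72900


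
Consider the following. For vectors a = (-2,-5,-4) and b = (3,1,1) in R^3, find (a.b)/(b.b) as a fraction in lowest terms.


Projection coefficient = (a . b) / (b . b)
a . b = (-2)*3 + (-5)*1 + (-4)*1
= -6 + (-5) + (-4) = -15
b . b = 3^2 + 1^2 + 1^2
= 9 + 1 + 1 = 11
Coefficient = -15/11
In lowest terms: -15/11


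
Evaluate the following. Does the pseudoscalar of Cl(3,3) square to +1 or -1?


The pseudoscalar I = e1...e_n (product of all n generators) of Cl(p,q) satisfies I^2 = (-1)^(q + n(n-1)/2).
p = 3, q = 3, n = p + q = 6
n(n-1)/2 = 6 * 5 / 2 = 15
Exponent = q + n(n-1)/2 = 3 + 15 = 18
I^2 = (-1)^18 = +1


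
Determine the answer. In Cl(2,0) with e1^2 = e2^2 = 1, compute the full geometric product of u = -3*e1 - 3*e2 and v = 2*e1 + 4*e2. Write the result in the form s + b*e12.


Expand: (-3*e1 - 3*e2)(2*e1 + 4*e2)
= (-3)*2*e1e1 + (-3)*4*e1e2 + (-3)*2*e2e1 + (-3)*4*e2e2
Using e1^2 = e2^2 = 1, e2e1 = -e1e2:
Scalar part s = (-3)*2 + (-3)*4 = -6 + (-12) = -18
Bivector part b = (-3)*4 - (-3)*2 = -12 - (-6) = -6
uv = -18 - 6*e12


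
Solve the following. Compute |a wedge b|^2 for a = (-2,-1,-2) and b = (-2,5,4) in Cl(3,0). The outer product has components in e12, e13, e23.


a wedge b = (a1*b2 - a2*b1)*e12 + (a1*b3 - a3*b1)*e13 + (a2*b3 - a3*b2)*e23
e12 coeff: (-2)*5 - (-1)*(-2) = -10 - 2 = -12
e13 coeff: (-2)*4 - (-2)*(-2) = -8 - 4 = -12
e23 coeff: (-1)*4 - (-2)*5 = -4 - (-10) = 6
|a wedge b|^2 = (-12)^2 + (-12)^2 + 6^2
= 144 + 144 + 36
= 324


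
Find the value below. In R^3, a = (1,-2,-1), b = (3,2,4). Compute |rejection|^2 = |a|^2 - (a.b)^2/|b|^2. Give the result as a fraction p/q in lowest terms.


|a|^2 = 1^2 + (-2)^2 + (-1)^2 = 6
|b|^2 = 3^2 + 2^2 + 4^2 = 29
a . b = 1*3 + (-2)*2 + (-1)*4 = -5
(a.b)^2 = (-5)^2 = 25
|rej|^2 = 6 - 25/29
= (174 - 25)/29
= 149/29
In lowest terms: 149/29


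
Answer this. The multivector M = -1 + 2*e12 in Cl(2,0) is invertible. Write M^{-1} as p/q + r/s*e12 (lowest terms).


M = -1 + 2*e12, where e12^2 = -1.
Since M commutes with its reverse ~M = a - b*e12, M * ~M = a^2 - b^2*e12^2 = a^2 + b^2.
So M^{-1} = ~M / (a^2 + b^2) = (a - b*e12)/(a^2 + b^2).
a^2 + b^2 = 1 + 4 = 5
Scalar part = -1/5 = -1/5
Bivector coeff = -2/5 = -2/5
M^{-1} = -1/5 - 2/5*e12


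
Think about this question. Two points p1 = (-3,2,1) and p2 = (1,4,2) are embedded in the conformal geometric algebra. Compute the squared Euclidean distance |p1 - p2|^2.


p1 - p2 = (-4, -2, -1)
|p1 - p2|^2 = (-4)^2 + (-2)^2 + (-1)^2
= 16 + 4 + 1
= 21


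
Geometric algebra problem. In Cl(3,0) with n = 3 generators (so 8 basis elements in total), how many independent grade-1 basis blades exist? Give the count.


Number of grade-k basis blades in Cl(p,q) with n = p + q is C(n, k).
n = 3 + 0 = 3
C(3, 1) = 3! / (1! * 2!)
= 6 / (1 * 2)
= 3


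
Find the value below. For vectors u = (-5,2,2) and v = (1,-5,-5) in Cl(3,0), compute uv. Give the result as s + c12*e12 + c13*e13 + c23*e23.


In Cl(3,0): e_i^2 = 1, e_ie_j = -e_je_i for i != j.
Scalar part = u . v = (-5)*1 + 2*(-5) + 2*(-5)
= -5 + (-10) + (-10) = -25
e12 coeff = (-5)*(-5) - 2*1 = 25 - 2 = 23
e13 coeff = (-5)*(-5) - 2*1 = 25 - 2 = 23
e23 coeff = 2*(-5) - 2*(-5) = -10 - (-10) = 0
uv = -25 + 23*e12 + 23*e13 + 0*e23


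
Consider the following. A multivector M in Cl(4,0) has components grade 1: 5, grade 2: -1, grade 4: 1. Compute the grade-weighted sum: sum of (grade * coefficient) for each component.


Grade-weighted sum = sum of grade_k * coefficient_k
1*5 = 5
2*(-1) = -2
4*1 = 4
Total = 5 + (-2) + 4 = 7


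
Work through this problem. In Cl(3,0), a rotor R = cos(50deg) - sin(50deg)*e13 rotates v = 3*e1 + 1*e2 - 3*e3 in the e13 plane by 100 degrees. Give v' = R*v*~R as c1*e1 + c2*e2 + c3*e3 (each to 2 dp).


Rotor R = cos(50deg) - sin(50deg)*e13
Rotation angle theta = 2 * 50 = 100 degrees in the e13 plane (e1 -> e3).
The component perpendicular to the plane (e2) is invariant: v'_2 = v2 = 1.00
cos(100deg) = -0.1736, sin(100deg) = 0.9848
v'_1 = v1*cos(theta) - v3*sin(theta) = 3*(-0.1736) - (-3)*0.9848 = 2.43
v'_3 = v1*sin(theta) + v3*cos(theta) = 3*0.9848 + (-3)*(-0.1736) = 3.48
v' = 2.43*e1 + 1.00*e2 + 3.48*e3


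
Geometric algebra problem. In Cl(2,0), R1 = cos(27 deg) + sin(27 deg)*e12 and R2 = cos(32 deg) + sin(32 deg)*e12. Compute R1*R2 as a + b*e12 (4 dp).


Same-plane rotors commute and their half-angles add:
R1*R2 = cos(a1 + a2) + sin(a1 + a2)*e12.
a1 + a2 = 27 + 32 = 59 deg
cos(59 deg) = 0.5150
sin(59 deg) = 0.8572
R1*R2 = 0.5150 + 0.8572*e12


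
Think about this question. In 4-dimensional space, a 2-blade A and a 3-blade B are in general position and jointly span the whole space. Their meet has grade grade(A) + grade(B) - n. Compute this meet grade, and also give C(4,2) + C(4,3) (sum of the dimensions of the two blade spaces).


Meet grade = grade(A) + grade(B) - n
= 2 + 3 - 4 = 1
C(4,2) = 6
C(4,3) = 4
dim_A + dim_B = 6 + 4 = 10


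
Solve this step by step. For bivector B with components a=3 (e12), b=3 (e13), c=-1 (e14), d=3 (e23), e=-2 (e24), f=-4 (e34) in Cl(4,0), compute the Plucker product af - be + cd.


Plucker relation: af - be + cd
a*f = 3*(-4) = -12
b*e = 3*(-2) = -6
c*d = (-1)*3 = -3
af - be + cd = -12 - (-6) + (-3)
= -9


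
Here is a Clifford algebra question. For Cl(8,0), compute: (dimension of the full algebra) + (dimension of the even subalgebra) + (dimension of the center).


n = 8 + 0 = 8
Total dim = 2^8 = 256
Even subalgebra dim = 2^7 = 128
n is even, so center dim = 1
Sum = 256 + 128 + 1 = 385


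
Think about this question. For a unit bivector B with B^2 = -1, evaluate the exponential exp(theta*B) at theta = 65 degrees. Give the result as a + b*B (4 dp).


For a unit bivector B with B^2 = -1, the exponential series gives
e^(theta*B) = cos(theta) + sin(theta)*B (the GA analogue of Euler's formula).
theta = 65 degrees = 1.134464 rad
cos(65 deg) = 0.4226
sin(65 deg) = 0.9063
exp(theta*B) = 0.4226 + 0.9063*B


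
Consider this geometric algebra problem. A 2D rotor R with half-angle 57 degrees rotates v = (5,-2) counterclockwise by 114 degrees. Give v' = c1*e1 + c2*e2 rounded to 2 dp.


Rotor R = cos(57deg) - sin(57deg)*e12
Rotation angle theta = 2 * 57 = 114 degrees
v' = R*v*~R rotates v by theta.
cos(114deg) = -0.4067, sin(114deg) = 0.9135
v'_1 = 5*cos(114deg) - (-2)*sin(114deg)
= 5*(-0.4067) - (-2)*0.9135
= -0.21
v'_2 = 5*sin(114deg) + (-2)*cos(114deg)
= 5*0.9135 + (-2)*(-0.4067)
= 5.38
v' = -0.21*e1 + 5.38*e2


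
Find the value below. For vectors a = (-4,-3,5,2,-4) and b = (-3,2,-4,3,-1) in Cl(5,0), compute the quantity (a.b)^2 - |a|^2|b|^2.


a . b = (-4)*(-3) + (-3)*2 + 5*(-4) + 2*3 + (-4)*(-1)
= 12 + (-6) + (-20) + 6 + 4 = -4
|a|^2 = (-4)^2 + (-3)^2 + 5^2 + 2^2 + (-4)^2 = 70
|b|^2 = (-3)^2 + 2^2 + (-4)^2 + 3^2 + (-1)^2 = 39
(a.b)^2 = (-4)^2 = 16
|a|^2 * |b|^2 = 70 * 39 = 2730
Result = 16 - 2730 = -2714


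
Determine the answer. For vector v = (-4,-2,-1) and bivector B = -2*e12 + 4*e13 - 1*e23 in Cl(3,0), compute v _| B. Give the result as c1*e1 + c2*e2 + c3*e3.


Left contraction v _| B = <vB>_1 (grade-1 part of the geometric product vB).
Using e1_|e12 = e2, e2_|e12 = -e1, e1_|e13 = e3, e3_|e13 = -e1, e2_|e23 = e3, e3_|e23 = -e2:
e1 coeff: -v2*b12 - v3*b13 = -(-2)*(-2) - (-1)*(4) = 0
e2 coeff: v1*b12 - v3*b23 = (-4)*(-2) - (-1)*(-1) = 7
e3 coeff: v1*b13 + v2*b23 = (-4)*(4) + (-2)*(-1) = -14
v _| B = 0*e1 + 7*e2 - 14*e3


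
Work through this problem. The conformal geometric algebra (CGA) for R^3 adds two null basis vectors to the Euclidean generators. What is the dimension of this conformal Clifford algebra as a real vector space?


The conformal model of R^3 uses Cl(4,1): the 3 Euclidean generators plus two extra orthogonal generators e+ (e+^2 = +1) and e- (e-^2 = -1), from which the null vectors e0, einf are built.
Number of generators m = 3 + 2 = 5.
dim Cl(p,q) = 2^m = 2^5 = 32


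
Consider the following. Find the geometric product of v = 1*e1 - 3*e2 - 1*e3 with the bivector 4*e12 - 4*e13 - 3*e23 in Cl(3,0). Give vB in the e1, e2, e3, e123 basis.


vB has grade-1 (vector) and grade-3 (trivector) parts: vB = (v _| B) + (v ^ B).
Vector part <vB>_1:
  e1: -v2*b12 - v3*b13 = -(-3)*(4) - (-1)*(-4) = 8
  e2: v1*b12 - v3*b23 = (1)*(4) - (-1)*(-3) = 1
  e3: v1*b13 + v2*b23 = (1)*(-4) + (-3)*(-3) = 5
Trivector part <vB>_3:
  e123: v1*b23 - v2*b13 + v3*b12 = (1)*(-3) - (-3)*(-4) + (-1)*(4) = -19
vB = 8*e1 + 1*e2 + 5*e3 - 19*e123


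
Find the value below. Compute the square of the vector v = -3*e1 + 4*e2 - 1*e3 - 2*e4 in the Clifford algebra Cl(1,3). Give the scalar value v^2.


v^2 = sum of c_i^2 * e_i^2
Positive signature terms (e_i^2 = +1): (-3)^2 = 9
Negative signature terms (e_j^2 = -1): 4^2 + (-1)^2 + (-2)^2 = 21
v^2 = 9 - 21 = -12


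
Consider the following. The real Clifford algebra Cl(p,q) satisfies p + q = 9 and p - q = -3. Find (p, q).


We need p + q = 9 and p - q = -3.
Adding: 2p = 9 + (-3) = 6, so p = 3.
Then q = 9 - 3 = 6.
(p, q) = (3, 6)


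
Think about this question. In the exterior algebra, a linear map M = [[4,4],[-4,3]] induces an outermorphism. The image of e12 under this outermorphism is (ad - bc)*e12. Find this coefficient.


The outermorphism of a linear map f sends e1^e2 to f(e1)^f(e2).
f(e1) = 4*e1 - 4*e2
f(e2) = 4*e1 + 3*e2
f(e1) ^ f(e2) = (4*e1 - 4*e2) ^ (4*e1 + 3*e2)
= 4*3*e12 + (-4)*4*e21
= (12 - (-16))*e12
= 28*e12
Coefficient = 28


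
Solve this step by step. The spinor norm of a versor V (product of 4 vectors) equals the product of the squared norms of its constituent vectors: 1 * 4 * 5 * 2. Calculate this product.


Spinor norm N(V) = |v1|^2 * |v2|^2 * ... * |v4|^2
= 1 * 4 * 5 * 2
Running product: 1, 4, 20, 40
N(V) = 40


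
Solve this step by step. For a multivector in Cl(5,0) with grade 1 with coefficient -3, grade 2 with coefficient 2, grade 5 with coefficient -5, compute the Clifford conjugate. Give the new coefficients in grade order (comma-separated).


Clifford conjugate sign for grade k: (-1)^(k(k+1)/2)
Grade 1: (-1)^(1*2/2) = (-1)^1 = -1, coeff -3 -> 3
Grade 2: (-1)^(2*3/2) = (-1)^3 = -1, coeff 2 -> -2
Grade 5: (-1)^(5*6/2) = (-1)^15 = -1, coeff -5 -> 5
Conjugated coefficients: 3, -2, 5


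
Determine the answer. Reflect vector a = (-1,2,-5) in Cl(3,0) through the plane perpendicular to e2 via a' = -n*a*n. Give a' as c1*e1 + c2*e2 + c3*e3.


Reflection formula: a' = -n*a*n, with n = e2 (unit vector, n^2 = 1).
For reflection through hyperplane perp to e2:
The component along e2 flips sign, others stay.
a = (-1, 2, -5)
a' = (-1, -2, -5)
a' = -1*e1 - 2*e2 - 5*e3


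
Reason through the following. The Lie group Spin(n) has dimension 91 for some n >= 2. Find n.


dim Spin(n) = dim so(n) = n(n-1)/2.
Solve n(n-1)/2 = 91, i.e. n^2 - n - 182 = 0.
Discriminant = 1 + 8*91 = 729
n = (1 + sqrt(729))/2 = (1 + 27)/2 = 14


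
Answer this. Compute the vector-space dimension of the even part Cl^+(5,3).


Even subalgebra dimension = 2^(n-1)
n = 5 + 3 = 8
2^(8 - 1) = 2^7 = 128
Verification: sum of C(8,k) for even k = 1 + 28 + 70 + 28 + 1 = 128
Result = 128


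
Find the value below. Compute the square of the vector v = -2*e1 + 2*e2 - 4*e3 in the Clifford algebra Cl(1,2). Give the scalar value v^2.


v^2 = sum of c_i^2 * e_i^2
Positive signature terms (e_i^2 = +1): (-2)^2 = 4
Negative signature terms (e_j^2 = -1): 2^2 + (-4)^2 = 20
v^2 = 4 - 20 = -16


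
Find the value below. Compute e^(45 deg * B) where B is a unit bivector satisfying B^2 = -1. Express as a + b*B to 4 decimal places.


For a unit bivector B with B^2 = -1, the exponential series gives
e^(theta*B) = cos(theta) + sin(theta)*B (the GA analogue of Euler's formula).
theta = 45 degrees = 0.785398 rad
cos(45 deg) = 0.7071
sin(45 deg) = 0.7071
exp(theta*B) = 0.7071 + 0.7071*B


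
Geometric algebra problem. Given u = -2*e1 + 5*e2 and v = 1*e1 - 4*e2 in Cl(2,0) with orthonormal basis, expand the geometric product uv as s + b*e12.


Expand: (-2*e1 + 5*e2)(1*e1 - 4*e2)
= (-2)*1*e1e1 + (-2)*(-4)*e1e2 + 5*1*e2e1 + 5*(-4)*e2e2
Using e1^2 = e2^2 = 1, e2e1 = -e1e2:
Scalar part s = (-2)*1 + 5*(-4) = -2 + (-20) = -22
Bivector part b = (-2)*(-4) - 5*1 = 8 - 5 = 3
uv = -22 + 3*e12


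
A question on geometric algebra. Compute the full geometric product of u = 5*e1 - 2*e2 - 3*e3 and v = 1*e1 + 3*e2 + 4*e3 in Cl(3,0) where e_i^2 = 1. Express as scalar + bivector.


In Cl(3,0): e_i^2 = 1, e_ie_j = -e_je_i for i != j.
Scalar part = u . v = 5*1 + (-2)*3 + (-3)*4
= 5 + (-6) + (-12) = -13
e12 coeff = 5*3 - (-2)*1 = 15 - (-2) = 17
e13 coeff = 5*4 - (-3)*1 = 20 - (-3) = 23
e23 coeff = (-2)*4 - (-3)*3 = -8 - (-9) = 1
uv = -13 + 17*e12 + 23*e13 + 1*e23


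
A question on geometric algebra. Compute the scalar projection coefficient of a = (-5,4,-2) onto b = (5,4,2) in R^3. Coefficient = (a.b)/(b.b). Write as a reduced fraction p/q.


Projection coefficient = (a . b) / (b . b)
a . b = (-5)*5 + 4*4 + (-2)*2
= -25 + 16 + (-4) = -13
b . b = 5^2 + 4^2 + 2^2
= 25 + 16 + 4 = 45
Coefficient = -13/45
In lowest terms: -13/45


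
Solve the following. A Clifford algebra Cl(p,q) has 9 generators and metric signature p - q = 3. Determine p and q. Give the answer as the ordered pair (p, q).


We need p + q = 9 and p - q = 3.
Adding: 2p = 9 + 3 = 12, so p = 6.
Then q = 9 - 6 = 3.
(p, q) = (6, 3)


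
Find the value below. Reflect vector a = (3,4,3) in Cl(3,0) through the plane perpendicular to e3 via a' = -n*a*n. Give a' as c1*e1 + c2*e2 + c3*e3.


Reflection formula: a' = -n*a*n, with n = e3 (unit vector, n^2 = 1).
For reflection through hyperplane perp to e3:
The component along e3 flips sign, others stay.
a = (3, 4, 3)
a' = (3, 4, -3)
a' = 3*e1 + 4*e2 - 3*e3


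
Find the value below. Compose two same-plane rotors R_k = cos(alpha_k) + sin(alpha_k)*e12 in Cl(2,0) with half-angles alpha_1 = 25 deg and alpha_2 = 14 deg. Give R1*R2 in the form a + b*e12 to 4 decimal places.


Same-plane rotors commute and their half-angles add:
R1*R2 = cos(a1 + a2) + sin(a1 + a2)*e12.
a1 + a2 = 25 + 14 = 39 deg
cos(39 deg) = 0.7771
sin(39 deg) = 0.6293
R1*R2 = 0.7771 + 0.6293*e12


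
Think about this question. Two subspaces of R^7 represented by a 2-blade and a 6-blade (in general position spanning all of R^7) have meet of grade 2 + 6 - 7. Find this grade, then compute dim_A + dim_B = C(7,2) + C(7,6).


Meet grade = grade(A) + grade(B) - n
= 2 + 6 - 7 = 1
C(7,2) = 21
C(7,6) = 7
dim_A + dim_B = 21 + 7 = 28


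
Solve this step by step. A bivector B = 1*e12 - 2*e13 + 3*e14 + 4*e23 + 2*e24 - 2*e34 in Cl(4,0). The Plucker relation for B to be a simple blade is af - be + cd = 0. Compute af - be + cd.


Plucker relation: af - be + cd
a*f = 1*(-2) = -2
b*e = (-2)*2 = -4
c*d = 3*4 = 12
af - be + cd = -2 - (-4) + 12
= 14


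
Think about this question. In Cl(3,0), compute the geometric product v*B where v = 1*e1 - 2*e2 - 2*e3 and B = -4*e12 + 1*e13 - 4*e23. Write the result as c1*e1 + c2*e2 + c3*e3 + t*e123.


vB has grade-1 (vector) and grade-3 (trivector) parts: vB = (v _| B) + (v ^ B).
Vector part <vB>_1:
  e1: -v2*b12 - v3*b13 = -(-2)*(-4) - (-2)*(1) = -6
  e2: v1*b12 - v3*b23 = (1)*(-4) - (-2)*(-4) = -12
  e3: v1*b13 + v2*b23 = (1)*(1) + (-2)*(-4) = 9
Trivector part <vB>_3:
  e123: v1*b23 - v2*b13 + v3*b12 = (1)*(-4) - (-2)*(1) + (-2)*(-4) = 6
vB = -6*e1 - 12*e2 + 9*e3 + 6*e123


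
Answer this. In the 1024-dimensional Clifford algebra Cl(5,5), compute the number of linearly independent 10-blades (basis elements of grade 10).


Number of grade-k basis blades in Cl(p,q) with n = p + q is C(n, k).
n = 5 + 5 = 10
C(10, 10) = 10! / (10! * 0!)
= 3628800 / (3628800 * 1)
= 1


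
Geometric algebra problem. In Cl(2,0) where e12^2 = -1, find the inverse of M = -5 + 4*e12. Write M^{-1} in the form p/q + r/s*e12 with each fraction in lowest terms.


M = -5 + 4*e12, where e12^2 = -1.
Since M commutes with its reverse ~M = a - b*e12, M * ~M = a^2 - b^2*e12^2 = a^2 + b^2.
So M^{-1} = ~M / (a^2 + b^2) = (a - b*e12)/(a^2 + b^2).
a^2 + b^2 = 25 + 16 = 41
Scalar part = -5/41 = -5/41
Bivector coeff = -4/41 = -4/41
M^{-1} = -5/41 - 4/41*e12


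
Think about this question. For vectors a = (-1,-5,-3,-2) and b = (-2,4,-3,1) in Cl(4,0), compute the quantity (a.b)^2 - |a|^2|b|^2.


a . b = (-1)*(-2) + (-5)*4 + (-3)*(-3) + (-2)*1
= 2 + (-20) + 9 + (-2) = -11
|a|^2 = (-1)^2 + (-5)^2 + (-3)^2 + (-2)^2 = 39
|b|^2 = (-2)^2 + 4^2 + (-3)^2 + 1^2 = 30
(a.b)^2 = (-11)^2 = 121
|a|^2 * |b|^2 = 39 * 30 = 1170
Result = 121 - 1170 = -1049


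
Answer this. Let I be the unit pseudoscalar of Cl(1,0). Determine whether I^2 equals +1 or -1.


The pseudoscalar I = e1...e_n (product of all n generators) of Cl(p,q) satisfies I^2 = (-1)^(q + n(n-1)/2).
p = 1, q = 0, n = p + q = 1
n(n-1)/2 = 1 * 0 / 2 = 0
Exponent = q + n(n-1)/2 = 0 + 0 = 0
I^2 = (-1)^0 = +1


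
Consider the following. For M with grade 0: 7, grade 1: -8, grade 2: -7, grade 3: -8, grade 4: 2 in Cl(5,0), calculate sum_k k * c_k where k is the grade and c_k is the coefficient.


Grade-weighted sum = sum of grade_k * coefficient_k
0*7 = 0
1*(-8) = -8
2*(-7) = -14
3*(-8) = -24
4*2 = 8
Total = 0 + (-8) + (-14) + (-24) + 8 = -38


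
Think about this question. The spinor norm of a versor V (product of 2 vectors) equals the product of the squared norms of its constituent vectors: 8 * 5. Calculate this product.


Spinor norm N(V) = |v1|^2 * |v2|^2 * ... * |v2|^2
= 8 * 5
Running product: 8, 40
N(V) = 40


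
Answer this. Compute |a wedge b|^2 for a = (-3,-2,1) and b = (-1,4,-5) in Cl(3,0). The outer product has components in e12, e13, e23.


a wedge b = (a1*b2 - a2*b1)*e12 + (a1*b3 - a3*b1)*e13 + (a2*b3 - a3*b2)*e23
e12 coeff: (-3)*4 - (-2)*(-1) = -12 - 2 = -14
e13 coeff: (-3)*(-5) - 1*(-1) = 15 - (-1) = 16
e23 coeff: (-2)*(-5) - 1*4 = 10 - 4 = 6
|a wedge b|^2 = (-14)^2 + 16^2 + 6^2
= 196 + 256 + 36
= 488


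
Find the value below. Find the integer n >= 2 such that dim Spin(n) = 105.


dim Spin(n) = dim so(n) = n(n-1)/2.
Solve n(n-1)/2 = 105, i.e. n^2 - n - 210 = 0.
Discriminant = 1 + 8*105 = 841
n = (1 + sqrt(841))/2 = (1 + 29)/2 = 15


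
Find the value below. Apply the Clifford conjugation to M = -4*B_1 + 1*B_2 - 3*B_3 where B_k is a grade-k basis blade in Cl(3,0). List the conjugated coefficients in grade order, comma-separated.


Clifford conjugate sign for grade k: (-1)^(k(k+1)/2)
Grade 1: (-1)^(1*2/2) = (-1)^1 = -1, coeff -4 -> 4
Grade 2: (-1)^(2*3/2) = (-1)^3 = -1, coeff 1 -> -1
Grade 3: (-1)^(3*4/2) = (-1)^6 = 1, coeff -3 -> -3
Conjugated coefficients: 4, -1, -3


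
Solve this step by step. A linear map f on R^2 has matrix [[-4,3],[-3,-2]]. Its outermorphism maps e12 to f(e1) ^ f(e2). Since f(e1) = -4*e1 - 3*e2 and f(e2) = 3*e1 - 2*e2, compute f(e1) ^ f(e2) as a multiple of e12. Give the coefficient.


The outermorphism of a linear map f sends e1^e2 to f(e1)^f(e2).
f(e1) = -4*e1 - 3*e2
f(e2) = 3*e1 - 2*e2
f(e1) ^ f(e2) = (-4*e1 - 3*e2) ^ (3*e1 - 2*e2)
= (-4)*(-2)*e12 + (-3)*3*e21
= (8 - (-9))*e12
= 17*e12
Coefficient = 17


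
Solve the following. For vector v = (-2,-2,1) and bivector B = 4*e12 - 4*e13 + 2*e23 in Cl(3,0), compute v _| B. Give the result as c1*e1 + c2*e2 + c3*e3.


Left contraction v _| B = <vB>_1 (grade-1 part of the geometric product vB).
Using e1_|e12 = e2, e2_|e12 = -e1, e1_|e13 = e3, e3_|e13 = -e1, e2_|e23 = e3, e3_|e23 = -e2:
e1 coeff: -v2*b12 - v3*b13 = -(-2)*(4) - (1)*(-4) = 12
e2 coeff: v1*b12 - v3*b23 = (-2)*(4) - (1)*(2) = -10
e3 coeff: v1*b13 + v2*b23 = (-2)*(-4) + (-2)*(2) = 4
v _| B = 12*e1 - 10*e2 + 4*e3


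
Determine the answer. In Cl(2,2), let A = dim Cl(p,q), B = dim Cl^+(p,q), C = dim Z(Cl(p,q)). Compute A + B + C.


n = 2 + 2 = 4
Total dim = 2^4 = 16
Even subalgebra dim = 2^3 = 8
n is even, so center dim = 1
Sum = 16 + 8 + 1 = 25


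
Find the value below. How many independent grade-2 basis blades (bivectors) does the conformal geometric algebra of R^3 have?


The conformal model of R^3 uses Cl(4,1) with m = 3 + 2 = 5 generators.
Number of grade-2 blades = C(m, 2) = C(5, 2)
= 5*4/2 = 10


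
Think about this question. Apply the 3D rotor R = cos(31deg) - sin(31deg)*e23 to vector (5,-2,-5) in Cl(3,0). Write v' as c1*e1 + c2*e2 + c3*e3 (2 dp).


Rotor R = cos(31deg) - sin(31deg)*e23
Rotation angle theta = 2 * 31 = 62 degrees in the e23 plane (e2 -> e3).
The component perpendicular to the plane (e1) is invariant: v'_1 = v1 = 5.00
cos(62deg) = 0.4695, sin(62deg) = 0.8829
v'_2 = v2*cos(theta) - v3*sin(theta) = -2*0.4695 - (-5)*0.8829 = 3.48
v'_3 = v2*sin(theta) + v3*cos(theta) = -2*0.8829 + (-5)*0.4695 = -4.11
v' = 5.00*e1 + 3.48*e2 - 4.11*e3


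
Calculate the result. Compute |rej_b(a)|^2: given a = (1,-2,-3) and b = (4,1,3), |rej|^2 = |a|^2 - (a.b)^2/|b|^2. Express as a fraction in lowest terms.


|a|^2 = 1^2 + (-2)^2 + (-3)^2 = 14
|b|^2 = 4^2 + 1^2 + 3^2 = 26
a . b = 1*4 + (-2)*1 + (-3)*3 = -7
(a.b)^2 = (-7)^2 = 49
|rej|^2 = 14 - 49/26
= (364 - 49)/26
= 315/26
In lowest terms: 315/26


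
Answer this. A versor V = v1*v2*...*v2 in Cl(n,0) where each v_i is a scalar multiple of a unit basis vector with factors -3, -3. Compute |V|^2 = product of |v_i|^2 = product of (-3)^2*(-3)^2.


Each vector v_i has |v_i|^2 = s_i^2
Squared scales: (-3)^2 = 9, (-3)^2 = 9
|V|^2 = 9 * 9
= 81


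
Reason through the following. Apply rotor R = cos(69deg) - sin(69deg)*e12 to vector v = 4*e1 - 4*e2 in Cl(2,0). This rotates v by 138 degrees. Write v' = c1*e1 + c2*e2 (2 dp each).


Rotor R = cos(69deg) - sin(69deg)*e12
Rotation angle theta = 2 * 69 = 138 degrees
v' = R*v*~R rotates v by theta.
cos(138deg) = -0.7431, sin(138deg) = 0.6691
v'_1 = 4*cos(138deg) - (-4)*sin(138deg)
= 4*(-0.7431) - (-4)*0.6691
= -0.30
v'_2 = 4*sin(138deg) + (-4)*cos(138deg)
= 4*0.6691 + (-4)*(-0.7431)
= 5.65
v' = -0.30*e1 + 5.65*e2


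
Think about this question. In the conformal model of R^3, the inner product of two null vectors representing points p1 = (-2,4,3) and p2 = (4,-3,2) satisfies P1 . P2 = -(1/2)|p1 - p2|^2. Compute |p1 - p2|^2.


p1 - p2 = (-6, 7, 1)
|p1 - p2|^2 = (-6)^2 + 7^2 + 1^2
= 36 + 49 + 1
= 86


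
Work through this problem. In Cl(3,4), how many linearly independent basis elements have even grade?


Even subalgebra dimension = 2^(n-1)
n = 3 + 4 = 7
2^(7 - 1) = 2^6 = 64
Verification: sum of C(7,k) for even k = 1 + 21 + 35 + 7 = 64
Result = 64


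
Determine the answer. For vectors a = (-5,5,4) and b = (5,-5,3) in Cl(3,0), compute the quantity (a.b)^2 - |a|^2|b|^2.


a . b = (-5)*5 + 5*(-5) + 4*3
= -25 + (-25) + 12 = -38
|a|^2 = (-5)^2 + 5^2 + 4^2 = 66
|b|^2 = 5^2 + (-5)^2 + 3^2 = 59
(a.b)^2 = (-38)^2 = 1444
|a|^2 * |b|^2 = 66 * 59 = 3894
Result = 1444 - 3894 = -2450


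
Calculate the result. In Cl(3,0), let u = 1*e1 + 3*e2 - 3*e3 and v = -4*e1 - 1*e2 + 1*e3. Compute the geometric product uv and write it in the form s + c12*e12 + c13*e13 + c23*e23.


In Cl(3,0): e_i^2 = 1, e_ie_j = -e_je_i for i != j.
Scalar part = u . v = 1*(-4) + 3*(-1) + (-3)*1
= -4 + (-3) + (-3) = -10
e12 coeff = 1*(-1) - 3*(-4) = -1 - (-12) = 11
e13 coeff = 1*1 - (-3)*(-4) = 1 - 12 = -11
e23 coeff = 3*1 - (-3)*(-1) = 3 - 3 = 0
uv = -10 + 11*e12 - 11*e13 + 0*e23


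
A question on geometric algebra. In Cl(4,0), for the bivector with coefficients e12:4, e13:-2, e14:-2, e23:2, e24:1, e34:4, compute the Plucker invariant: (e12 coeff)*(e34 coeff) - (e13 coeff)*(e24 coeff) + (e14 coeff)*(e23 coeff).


Plucker relation: af - be + cd
a*f = 4*4 = 16
b*e = (-2)*1 = -2
c*d = (-2)*2 = -4
af - be + cd = 16 - (-2) + (-4)
= 14


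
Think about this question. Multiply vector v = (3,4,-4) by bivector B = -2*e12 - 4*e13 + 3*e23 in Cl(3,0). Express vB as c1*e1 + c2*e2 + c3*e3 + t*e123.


vB has grade-1 (vector) and grade-3 (trivector) parts: vB = (v _| B) + (v ^ B).
Vector part <vB>_1:
  e1: -v2*b12 - v3*b13 = -(4)*(-2) - (-4)*(-4) = -8
  e2: v1*b12 - v3*b23 = (3)*(-2) - (-4)*(3) = 6
  e3: v1*b13 + v2*b23 = (3)*(-4) + (4)*(3) = 0
Trivector part <vB>_3:
  e123: v1*b23 - v2*b13 + v3*b12 = (3)*(3) - (4)*(-4) + (-4)*(-2) = 33
vB = -8*e1 + 6*e2 + 0*e3 + 33*e123


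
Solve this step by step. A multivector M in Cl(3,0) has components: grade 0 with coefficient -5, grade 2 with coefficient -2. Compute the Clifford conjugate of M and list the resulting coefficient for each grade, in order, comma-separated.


Clifford conjugate sign for grade k: (-1)^(k(k+1)/2)
Grade 0: (-1)^(0*1/2) = (-1)^0 = 1, coeff -5 -> -5
Grade 2: (-1)^(2*3/2) = (-1)^3 = -1, coeff -2 -> 2
Conjugated coefficients: -5, 2


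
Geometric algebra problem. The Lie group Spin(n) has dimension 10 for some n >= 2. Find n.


dim Spin(n) = dim so(n) = n(n-1)/2.
Solve n(n-1)/2 = 10, i.e. n^2 - n - 20 = 0.
Discriminant = 1 + 8*10 = 81
n = (1 + sqrt(81))/2 = (1 + 9)/2 = 5


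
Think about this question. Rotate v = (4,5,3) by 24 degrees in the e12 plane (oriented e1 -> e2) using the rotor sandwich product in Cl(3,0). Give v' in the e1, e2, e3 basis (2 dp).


Rotor R = cos(12deg) - sin(12deg)*e12
Rotation angle theta = 2 * 12 = 24 degrees in the e12 plane (e1 -> e2).
The component perpendicular to the plane (e3) is invariant: v'_3 = v3 = 3.00
cos(24deg) = 0.9135, sin(24deg) = 0.4067
v'_1 = v1*cos(theta) - v2*sin(theta) = 4*0.9135 - 5*0.4067 = 1.62
v'_2 = v1*sin(theta) + v2*cos(theta) = 4*0.4067 + 5*0.9135 = 6.19
v' = 1.62*e1 + 6.19*e2 + 3.00*e3


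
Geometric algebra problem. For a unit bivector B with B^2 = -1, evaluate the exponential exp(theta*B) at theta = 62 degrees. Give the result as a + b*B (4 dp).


For a unit bivector B with B^2 = -1, the exponential series gives
e^(theta*B) = cos(theta) + sin(theta)*B (the GA analogue of Euler's formula).
theta = 62 degrees = 1.082104 rad
cos(62 deg) = 0.4695
sin(62 deg) = 0.8829
exp(theta*B) = 0.4695 + 0.8829*B


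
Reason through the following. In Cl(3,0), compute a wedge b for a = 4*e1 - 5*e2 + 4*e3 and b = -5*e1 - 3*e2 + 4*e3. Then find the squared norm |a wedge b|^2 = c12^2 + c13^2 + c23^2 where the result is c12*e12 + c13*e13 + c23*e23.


a wedge b = (a1*b2 - a2*b1)*e12 + (a1*b3 - a3*b1)*e13 + (a2*b3 - a3*b2)*e23
e12 coeff: 4*(-3) - (-5)*(-5) = -12 - 25 = -37
e13 coeff: 4*4 - 4*(-5) = 16 - (-20) = 36
e23 coeff: (-5)*4 - 4*(-3) = -20 - (-12) = -8
|a wedge b|^2 = (-37)^2 + 36^2 + (-8)^2
= 1369 + 1296 + 64
= 2729


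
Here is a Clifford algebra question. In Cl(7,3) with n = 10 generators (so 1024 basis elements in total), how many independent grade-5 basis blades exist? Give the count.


Number of grade-k basis blades in Cl(p,q) with n = p + q is C(n, k).
n = 7 + 3 = 10
C(10, 5) = 10! / (5! * 5!)
= 3628800 / (120 * 120)
= 252


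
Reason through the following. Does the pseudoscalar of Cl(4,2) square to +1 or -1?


The pseudoscalar I = e1...e_n (product of all n generators) of Cl(p,q) satisfies I^2 = (-1)^(q + n(n-1)/2).
p = 4, q = 2, n = p + q = 6
n(n-1)/2 = 6 * 5 / 2 = 15
Exponent = q + n(n-1)/2 = 2 + 15 = 17
I^2 = (-1)^17 = -1


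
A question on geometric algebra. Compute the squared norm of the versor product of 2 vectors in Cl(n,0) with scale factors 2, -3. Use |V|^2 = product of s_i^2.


Each vector v_i has |v_i|^2 = s_i^2
Squared scales: 2^2 = 4, (-3)^2 = 9
|V|^2 = 4 * 9
= 36


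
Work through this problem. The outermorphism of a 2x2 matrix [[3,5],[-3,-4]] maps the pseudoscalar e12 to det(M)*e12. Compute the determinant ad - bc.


The outermorphism of a linear map f sends e1^e2 to f(e1)^f(e2).
f(e1) = 3*e1 - 3*e2
f(e2) = 5*e1 - 4*e2
f(e1) ^ f(e2) = (3*e1 - 3*e2) ^ (5*e1 - 4*e2)
= 3*(-4)*e12 + (-3)*5*e21
= (-12 - (-15))*e12
= 3*e12
Coefficient = 3


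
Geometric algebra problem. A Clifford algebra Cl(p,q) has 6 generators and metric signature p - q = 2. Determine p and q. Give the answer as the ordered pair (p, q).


We need p + q = 6 and p - q = 2.
Adding: 2p = 6 + 2 = 8, so p = 4.
Then q = 6 - 4 = 2.
(p, q) = (4, 2)


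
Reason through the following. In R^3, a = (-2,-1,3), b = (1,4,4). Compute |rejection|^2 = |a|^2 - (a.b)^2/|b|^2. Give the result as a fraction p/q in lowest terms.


|a|^2 = (-2)^2 + (-1)^2 + 3^2 = 14
|b|^2 = 1^2 + 4^2 + 4^2 = 33
a . b = (-2)*1 + (-1)*4 + 3*4 = 6
(a.b)^2 = 6^2 = 36
|rej|^2 = 14 - 36/33
= (462 - 36)/33
= 426/33
In lowest terms: 142/11
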